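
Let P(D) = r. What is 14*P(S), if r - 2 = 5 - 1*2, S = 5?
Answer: 70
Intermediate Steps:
r = 5 (r = 2 + (5 - 1*2) = 2 + (5 - 2) = 2 + 3 = 5)
P(D) = 5
14*P(S) = 14*5 = 70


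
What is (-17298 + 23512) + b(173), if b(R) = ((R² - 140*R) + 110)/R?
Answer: 1080841/173 ≈ 6247.6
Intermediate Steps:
b(R) = (110 + R² - 140*R)/R
(-17298 + 23512) + b(173) = (-17298 + 23512) + (-140 + 173 + 110/173) = 6214 + (-140 + 173 + 110*(1/173)) = 6214 + (-140 + 173 + 110/173) = 6214 + 5819/173 = 1080841/173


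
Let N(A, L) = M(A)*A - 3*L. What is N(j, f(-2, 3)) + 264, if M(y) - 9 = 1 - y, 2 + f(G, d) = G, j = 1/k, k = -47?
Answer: 609213/2209 ≈ 275.79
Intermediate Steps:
j = -1/47 (j = 1/(-47) = -1/47 ≈ -0.021277)
f(G, d) = -2 + G
M(y) = 10 - y (M(y) = 9 + (1 - y) = 10 - y)
N(A, L) = -3*L + A*(10 - A) (N(A, L) = (10 - A)*A - 3*L = A*(10 - A) - 3*L = -3*L + A*(10 - A))
N(j, f(-2, 3)) + 264 = (-3*(-2 - 2) - 1*(-1/47)*(-10 - 1/47)) + 264 = (-3*(-4) - 1*(-1/47)*(-471/47)) + 264 = (12 - 471/2209) + 264 = 26037/2209 + 264 = 609213/2209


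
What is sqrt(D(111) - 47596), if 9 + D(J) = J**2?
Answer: 2*I*sqrt(8821) ≈ 187.84*I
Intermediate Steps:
D(J) = -9 + J**2
sqrt(D(111) - 47596) = sqrt((-9 + 111**2) - 47596) = sqrt((-9 + 12321) - 47596) = sqrt(12312 - 47596) = sqrt(-35284) = 2*I*sqrt(8821)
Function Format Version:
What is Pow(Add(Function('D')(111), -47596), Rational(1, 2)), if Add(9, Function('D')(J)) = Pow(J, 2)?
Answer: Mul(2, I, Pow(8821, Rational(1, 2))) ≈ Mul(187.84, I)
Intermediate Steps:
Function('D')(J) = Add(-9, Pow(J, 2))
Pow(Add(Function('D')(111), -47596), Rational(1, 2)) = Pow(Add(Add(-9, Pow(111, 2)), -47596), Rational(1, 2)) = Pow(Add(Add(-9, 12321), -47596), Rational(1, 2)) = Pow(Add(12312, -47596), Rational(1, 2)) = Pow(-35284, Rational(1, 2)) = Mul(2, I, Pow(8821, Rational(1, 2)))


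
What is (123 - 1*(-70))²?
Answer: 37249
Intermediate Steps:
(123 - 1*(-70))² = (123 + 70)² = 193² = 37249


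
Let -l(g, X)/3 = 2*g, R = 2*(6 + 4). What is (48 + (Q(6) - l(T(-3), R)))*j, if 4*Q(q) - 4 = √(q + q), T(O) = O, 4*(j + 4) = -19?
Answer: -1085/4 - 35*√3/8 ≈ -278.83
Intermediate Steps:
j = -35/4 (j = -4 + (¼)*(-19) = -4 - 19/4 = -35/4 ≈ -8.7500)
R = 20 (R = 2*10 = 20)
l(g, X) = -6*g
Q(q) = 1 + √2*√q/4 (Q(q) = 1 + √(q + q)/4 = 1 + √(2*q)/4 = 1 + (√2*√q)/4 = 1 + √2*√q/4)
(48 + (Q(6) - l(T(-3), R)))*j = (48 + ((1 + √2*√6/4) - (-6)*(-3)))*(-35/4) = (48 + ((1 + √3/2) - 1*18))*(-35/4) = (48 + ((1 + √3/2) - 18))*(-35/4) = (48 + (-17 + √3/2))*(-35/4) = (31 + √3/2)*(-35/4) = -1085/4 - 35*√3/8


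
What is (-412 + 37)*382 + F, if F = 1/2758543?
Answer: -395161284749/2758543 ≈ -1.4325e+5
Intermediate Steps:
F = 1/2758543 ≈ 3.6251e-7
(-412 + 37)*382 + F = (-412 + 37)*382 + 1/2758543 = -375*382 + 1/2758543 = -143250 + 1/2758543 = -395161284749/2758543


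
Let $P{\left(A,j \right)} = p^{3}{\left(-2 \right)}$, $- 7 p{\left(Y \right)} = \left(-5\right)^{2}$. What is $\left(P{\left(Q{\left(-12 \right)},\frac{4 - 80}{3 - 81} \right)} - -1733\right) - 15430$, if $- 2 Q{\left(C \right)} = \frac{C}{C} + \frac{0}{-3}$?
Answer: $- \frac{4713696}{343} \approx -13743.0$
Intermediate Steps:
$p{\left(Y \right)} = - \frac{25}{7}$ ($p{\left(Y \right)} = - \frac{\left(-5\right)^{2}}{7} = \left(- \frac{1}{7}\right) 25 = - \frac{25}{7}$)
$Q{\left(C \right)} = - \frac{1}{2}$ ($Q{\left(C \right)} = - \frac{\frac{C}{C} + \frac{0}{-3}}{2} = - \frac{1 + 0 \left(- \frac{1}{3}\right)}{2} = - \frac{1 + 0}{2} = \left(- \frac{1}{2}\right) 1 = - \frac{1}{2}$)
$P{\left(A,j \right)} = - \frac{15625}{343}$ ($P{\left(A,j \right)} = \left(- \frac{25}{7}\right)^{3} = - \frac{15625}{343}$)
$\left(P{\left(Q{\left(-12 \right)},\frac{4 - 80}{3 - 81} \right)} - -1733\right) - 15430 = \left(- \frac{15625}{343} - -1733\right) - 15430 = \left(- \frac{15625}{343} + \left(-3953 + 5686\right)\right) - 15430 = \left(- \frac{15625}{343} + 1733\right) - 15430 = \frac{578794}{343} - 15430 = - \frac{4713696}{343}$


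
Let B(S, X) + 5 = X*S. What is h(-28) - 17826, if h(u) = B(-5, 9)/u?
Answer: -249539/14 ≈ -17824.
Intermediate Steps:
B(S, X) = -5 + S*X (B(S, X) = -5 + X*S = -5 + S*X)
h(u) = -50/u (h(u) = (-5 - 5*9)/u = (-5 - 45)/u = -50/u)
h(-28) - 17826 = -50/(-28) - 17826 = -50*(-1/28) - 17826 = 25/14 - 17826 = -249539/14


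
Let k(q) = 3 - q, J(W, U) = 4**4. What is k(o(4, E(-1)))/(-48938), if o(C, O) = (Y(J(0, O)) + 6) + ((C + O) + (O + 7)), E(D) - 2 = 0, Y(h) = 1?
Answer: 19/48938 ≈ 0.00038825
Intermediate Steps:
J(W, U) = 256
E(D) = 2 (E(D) = 2 + 0 = 2)
o(C, O) = 14 + C + 2*O (o(C, O) = (1 + 6) + ((C + O) + (O + 7)) = 7 + ((C + O) + (7 + O)) = 7 + (7 + C + 2*O) = 14 + C + 2*O)
k(o(4, E(-1)))/(-48938) = (3 - (14 + 4 + 2*2))/(-48938) = (3 - (14 + 4 + 4))*(-1/48938) = (3 - 1*22)*(-1/48938) = (3 - 22)*(-1/48938) = -19*(-1/48938) = 19/48938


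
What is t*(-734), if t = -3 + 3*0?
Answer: 2202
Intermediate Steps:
t = -3 (t = -3 + 0 = -3)
t*(-734) = -3*(-734) = 2202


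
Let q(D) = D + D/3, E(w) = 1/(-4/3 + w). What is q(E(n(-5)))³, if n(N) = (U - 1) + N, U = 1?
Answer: -64/6859 ≈ -0.0093308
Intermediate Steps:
n(N) = N (n(N) = (1 - 1) + N = 0 + N = N)
E(w) = 1/(-4/3 + w) (E(w) = 1/(-4*⅓ + w) = 1/(-4/3 + w))
q(D) = 4*D/3 (q(D) = D + D*(⅓) = D + D/3 = 4*D/3)
q(E(n(-5)))³ = (4*(3/(-4 + 3*(-5)))/3)³ = (4*(3/(-4 - 15))/3)³ = (4*(3/(-19))/3)³ = (4*(3*(-1/19))/3)³ = ((4/3)*(-3/19))³ = (-4/19)³ = -64/6859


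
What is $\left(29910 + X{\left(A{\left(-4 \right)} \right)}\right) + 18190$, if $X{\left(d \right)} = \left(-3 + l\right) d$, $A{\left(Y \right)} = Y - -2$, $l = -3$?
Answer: $48112$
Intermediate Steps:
$A{\left(Y \right)} = 2 + Y$ ($A{\left(Y \right)} = Y + 2 = 2 + Y$)
$X{\left(d \right)} = - 6 d$ ($X{\left(d \right)} = \left(-3 - 3\right) d = - 6 d$)
$\left(29910 + X{\left(A{\left(-4 \right)} \right)}\right) + 18190 = \left(29910 - 6 \left(2 - 4\right)\right) + 18190 = \left(29910 - -12\right) + 18190 = \left(29910 + 12\right) + 18190 = 29922 + 18190 = 48112$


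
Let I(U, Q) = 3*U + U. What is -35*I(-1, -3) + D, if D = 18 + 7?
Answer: 165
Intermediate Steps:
I(U, Q) = 4*U
D = 25
-35*I(-1, -3) + D = -140*(-1) + 25 = -35*(-4) + 25 = 140 + 25 = 165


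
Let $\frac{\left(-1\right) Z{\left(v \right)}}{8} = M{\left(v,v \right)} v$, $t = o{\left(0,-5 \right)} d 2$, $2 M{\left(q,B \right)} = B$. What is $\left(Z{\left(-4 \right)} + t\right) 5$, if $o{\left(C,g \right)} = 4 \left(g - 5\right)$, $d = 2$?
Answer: $-1120$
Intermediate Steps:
$M{\left(q,B \right)} = \frac{B}{2}$
$o{\left(C,g \right)} = -20 + 4 g$ ($o{\left(C,g \right)} = 4 \left(-5 + g\right) = -20 + 4 g$)
$t = -160$ ($t = \left(-20 + 4 \left(-5\right)\right) 2 \cdot 2 = \left(-20 - 20\right) 2 \cdot 2 = \left(-40\right) 2 \cdot 2 = \left(-80\right) 2 = -160$)
$Z{\left(v \right)} = - 4 v^{2}$ ($Z{\left(v \right)} = - 8 \frac{v}{2} v = - 8 \frac{v^{2}}{2} = - 4 v^{2}$)
$\left(Z{\left(-4 \right)} + t\right) 5 = \left(- 4 \left(-4\right)^{2} - 160\right) 5 = \left(\left(-4\right) 16 - 160\right) 5 = \left(-64 - 160\right) 5 = \left(-224\right) 5 = -1120$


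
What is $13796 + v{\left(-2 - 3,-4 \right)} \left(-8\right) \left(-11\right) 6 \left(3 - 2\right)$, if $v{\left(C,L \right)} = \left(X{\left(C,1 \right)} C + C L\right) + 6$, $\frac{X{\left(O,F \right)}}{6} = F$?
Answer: $11684$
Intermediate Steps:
$X{\left(O,F \right)} = 6 F$
$v{\left(C,L \right)} = 6 + 6 C + C L$ ($v{\left(C,L \right)} = \left(6 \cdot 1 C + C L\right) + 6 = \left(6 C + C L\right) + 6 = 6 + 6 C + C L$)
$13796 + v{\left(-2 - 3,-4 \right)} \left(-8\right) \left(-11\right) 6 \left(3 - 2\right) = 13796 + \left(6 + 6 \left(-2 - 3\right) + \left(-2 - 3\right) \left(-4\right)\right) \left(-8\right) \left(-11\right) 6 \left(3 - 2\right) = 13796 + \left(6 + 6 \left(-5\right) - -20\right) \left(-8\right) \left(-11\right) 6 \cdot 1 = 13796 + \left(6 - 30 + 20\right) \left(-8\right) \left(-11\right) 6 = 13796 + \left(-4\right) \left(-8\right) \left(-11\right) 6 = 13796 + 32 \left(-11\right) 6 = 13796 - 2112 = 11684$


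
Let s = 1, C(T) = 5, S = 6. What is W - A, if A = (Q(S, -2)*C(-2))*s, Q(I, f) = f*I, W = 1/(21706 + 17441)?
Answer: 2348821/39147 ≈ 60.000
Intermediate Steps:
W = 1/39147 ≈ 2.5545e-5
Q(I, f) = I*f
A = -60 (A = ((6*(-2))*5)*1 = -12*5*1 = -60*1 = -60)
W - A = 1/39147 - 1*(-60) = 1/39147 + 60 = 2348821/39147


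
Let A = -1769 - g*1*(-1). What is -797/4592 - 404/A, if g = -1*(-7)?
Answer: 225427/4045552 ≈ 0.055722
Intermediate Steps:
g = 7
A = -1762 (A = -1769 - 7*1*(-1) = -1769 - 7*(-1) = -1769 - 1*(-7) = -1769 + 7 = -1762)
-797/4592 - 404/A = -797/4592 - 404/(-1762) = -797*1/4592 - 404*(-1/1762) = -797/4592 + 202/881 = 225427/4045552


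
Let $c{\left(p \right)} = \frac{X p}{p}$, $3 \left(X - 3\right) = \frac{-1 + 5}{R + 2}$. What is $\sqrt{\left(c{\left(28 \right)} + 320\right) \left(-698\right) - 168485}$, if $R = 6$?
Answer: $\frac{i \sqrt{3546498}}{3} \approx 627.74 i$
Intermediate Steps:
$X = \frac{19}{6}$ ($X = 3 + \frac{\left(-1 + 5\right) \frac{1}{6 + 2}}{3} = 3 + \frac{4 \cdot \frac{1}{8}}{3} = 3 + \frac{1}{3} \cdot \frac{1}{2} = 3 + \frac{1}{6} = \frac{19}{6} \approx 3.1667$)
$c{\left(p \right)} = \frac{19}{6}$ ($c{\left(p \right)} = \frac{\frac{19}{6} p}{p} = \frac{19}{6}$)
$\sqrt{\left(c{\left(28 \right)} + 320\right) \left(-698\right) - 168485} = \sqrt{\left(\frac{19}{6} + 320\right) \left(-698\right) - 168485} = \sqrt{\frac{1939}{6} \left(-698\right) - 168485} = \sqrt{- \frac{676711}{3} - 168485} = \sqrt{- \frac{1182166}{3}} = \frac{i \sqrt{3546498}}{3}$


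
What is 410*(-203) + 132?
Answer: -83098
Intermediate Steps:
410*(-203) + 132 = -83230 + 132 = -83098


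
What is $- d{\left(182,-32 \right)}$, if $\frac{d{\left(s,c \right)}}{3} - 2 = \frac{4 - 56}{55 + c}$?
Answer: $\frac{18}{23} \approx 0.78261$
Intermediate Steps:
$d{\left(s,c \right)} = 6 - \frac{156}{55 + c}$ ($d{\left(s,c \right)} = 6 + 3 \frac{4 - 56}{55 + c} = 6 + 3 \left(- \frac{52}{55 + c}\right) = 6 - \frac{156}{55 + c}$)
$- d{\left(182,-32 \right)} = - \frac{6 \left(29 - 32\right)}{55 - 32} = - \frac{6 \left(-3\right)}{23} = \left(-1\right) \left(- \frac{18}{23}\right) = \frac{18}{23}$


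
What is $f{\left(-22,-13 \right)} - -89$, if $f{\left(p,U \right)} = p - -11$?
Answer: $78$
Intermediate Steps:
$f{\left(p,U \right)} = 11 + p$ ($f{\left(p,U \right)} = p + 11 = 11 + p$)
$f{\left(-22,-13 \right)} - -89 = \left(11 - 22\right) - -89 = -11 + 89 = 78$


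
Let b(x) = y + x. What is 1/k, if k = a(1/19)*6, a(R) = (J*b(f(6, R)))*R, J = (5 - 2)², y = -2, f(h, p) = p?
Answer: -361/1998 ≈ -0.18068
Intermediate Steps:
b(x) = -2 + x
J = 9 (J = 3² = 9)
a(R) = R*(-18 + 9*R) (a(R) = (9*(-2 + R))*R = (-18 + 9*R)*R = R*(-18 + 9*R))
k = -1998/361 (k = (9*(-2 + 1/19)/19)*6 = (9*(1/19)*(-2 + 1/19))*6 = (9*(1/19)*(-37/19))*6 = -333/361*6 = -1998/361 ≈ -5.5346)
1/k = 1/(-1998/361) = -361/1998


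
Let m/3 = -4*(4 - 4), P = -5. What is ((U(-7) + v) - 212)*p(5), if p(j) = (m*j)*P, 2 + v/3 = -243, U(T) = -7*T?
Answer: 0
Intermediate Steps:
m = 0 (m = 3*(-4*(4 - 4)) = 3*(-4*0) = 3*0 = 0)
v = -735 (v = -6 + 3*(-243) = -6 - 729 = -735)
p(j) = 0 (p(j) = (0*j)*(-5) = 0*(-5) = 0)
((U(-7) + v) - 212)*p(5) = ((-7*(-7) - 735) - 212)*0 = ((49 - 735) - 212)*0 = (-686 - 212)*0 = -898*0 = 0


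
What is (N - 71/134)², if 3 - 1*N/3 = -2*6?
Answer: 35509681/17956 ≈ 1977.6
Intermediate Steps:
N = 45 (N = 9 - (-6)*6 = 9 - 3*(-12) = 9 + 36 = 45)
(N - 71/134)² = (45 - 71/134)² = (5959/134)² = 35509681/17956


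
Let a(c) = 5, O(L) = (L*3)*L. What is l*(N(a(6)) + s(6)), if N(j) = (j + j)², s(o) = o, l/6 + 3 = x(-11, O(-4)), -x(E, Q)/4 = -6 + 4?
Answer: 3180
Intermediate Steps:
O(L) = 3*L² (O(L) = (3*L)*L = 3*L²)
x(E, Q) = 8 (x(E, Q) = -4*(-6 + 4) = -4*(-2) = 8)
l = 30 (l = -18 + 6*8 = -18 + 48 = 30)
N(j) = 4*j² (N(j) = (2*j)² = 4*j²)
l*(N(a(6)) + s(6)) = 30*(4*5² + 6) = 30*(4*25 + 6) = 30*(100 + 6) = 30*106 = 3180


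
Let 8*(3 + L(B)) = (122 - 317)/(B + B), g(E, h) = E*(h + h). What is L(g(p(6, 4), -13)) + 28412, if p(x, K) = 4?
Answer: 3636367/128 ≈ 28409.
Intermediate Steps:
g(E, h) = 2*E*h (g(E, h) = E*(2*h) = 2*E*h)
L(B) = -3 - 195/(16*B) (L(B) = -3 + ((122 - 317)/(B + B))/8 = -3 + (-195*1/(2*B))/8 = -3 + (-195/(2*B))/8 = -3 - 195/(16*B))
L(g(p(6, 4), -13)) + 28412 = (-3 - 195/(16*(2*4*(-13)))) + 28412 = (-3 - 195/16/(-104)) + 28412 = (-3 - 195/16*(-1/104)) + 28412 = (-3 + 15/128) + 28412 = -369/128 + 28412 = 3636367/128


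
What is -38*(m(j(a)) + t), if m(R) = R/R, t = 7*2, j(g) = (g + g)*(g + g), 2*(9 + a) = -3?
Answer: -570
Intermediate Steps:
a = -21/2 (a = -9 + (½)*(-3) = -9 - 3/2 = -21/2 ≈ -10.500)
j(g) = 4*g² (j(g) = (2*g)*(2*g) = 4*g²)
t = 14
m(R) = 1
-38*(m(j(a)) + t) = -38*(1 + 14) = -38*15 = -570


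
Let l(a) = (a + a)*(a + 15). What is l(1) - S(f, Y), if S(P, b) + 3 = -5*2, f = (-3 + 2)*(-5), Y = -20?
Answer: 45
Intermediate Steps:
f = 5 (f = -1*(-5) = 5)
l(a) = 2*a*(15 + a) (l(a) = (2*a)*(15 + a) = 2*a*(15 + a))
S(P, b) = -13 (S(P, b) = -3 - 5*2 = -3 - 10 = -13)
l(1) - S(f, Y) = 2*1*(15 + 1) - 1*(-13) = 2*1*16 + 13 = 32 + 13 = 45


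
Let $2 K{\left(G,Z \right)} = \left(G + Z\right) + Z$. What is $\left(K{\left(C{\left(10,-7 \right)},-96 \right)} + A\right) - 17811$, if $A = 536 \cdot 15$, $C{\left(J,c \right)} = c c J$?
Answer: $-9622$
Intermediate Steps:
$C{\left(J,c \right)} = J c^{2}$ ($C{\left(J,c \right)} = c^{2} J = J c^{2}$)
$A = 8040$
$K{\left(G,Z \right)} = Z + \frac{G}{2}$ ($K{\left(G,Z \right)} = \frac{\left(G + Z\right) + Z}{2} = \frac{G + 2 Z}{2} = Z + \frac{G}{2}$)
$\left(K{\left(C{\left(10,-7 \right)},-96 \right)} + A\right) - 17811 = \left(\left(-96 + \frac{10 \left(-7\right)^{2}}{2}\right) + 8040\right) - 17811 = \left(\left(-96 + \frac{10 \cdot 49}{2}\right) + 8040\right) - 17811 = \left(\left(-96 + \frac{1}{2} \cdot 490\right) + 8040\right) - 17811 = \left(\left(-96 + 245\right) + 8040\right) - 17811 = \left(149 + 8040\right) - 17811 = 8189 - 17811 = -9622$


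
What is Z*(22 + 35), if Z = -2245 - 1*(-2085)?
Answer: -9120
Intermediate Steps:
Z = -160 (Z = -2245 + 2085 = -160)
Z*(22 + 35) = -160*(22 + 35) = -160*57 = -9120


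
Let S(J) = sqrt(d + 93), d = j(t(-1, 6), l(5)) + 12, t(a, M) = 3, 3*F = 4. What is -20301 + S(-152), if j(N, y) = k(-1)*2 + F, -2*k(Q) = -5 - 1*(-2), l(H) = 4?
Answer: -20301 + 2*sqrt(246)/3 ≈ -20291.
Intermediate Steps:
F = 4/3 (F = (1/3)*4 = 4/3 ≈ 1.3333)
k(Q) = 3/2 (k(Q) = -(-5 - 1*(-2))/2 = -(-5 + 2)/2 = -1/2*(-3) = 3/2)
j(N, y) = 13/3 (j(N, y) = (3/2)*2 + 4/3 = 3 + 4/3 = 13/3)
d = 49/3 (d = 13/3 + 12 = 49/3 ≈ 16.333)
S(J) = 2*sqrt(246)/3 (S(J) = sqrt(49/3 + 93) = sqrt(328/3) = 2*sqrt(246)/3)
-20301 + S(-152) = -20301 + 2*sqrt(246)/3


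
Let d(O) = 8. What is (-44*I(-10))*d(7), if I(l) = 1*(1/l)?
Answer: 176/5 ≈ 35.200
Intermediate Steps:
I(l) = 1/l
(-44*I(-10))*d(7) = -44/(-10)*8 = -44*(-1/10)*8 = (22/5)*8 = 176/5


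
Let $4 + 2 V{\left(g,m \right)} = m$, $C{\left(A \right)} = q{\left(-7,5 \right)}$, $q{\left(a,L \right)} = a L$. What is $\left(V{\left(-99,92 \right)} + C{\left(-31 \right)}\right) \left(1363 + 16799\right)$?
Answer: $163458$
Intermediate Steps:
$q{\left(a,L \right)} = L a$
$C{\left(A \right)} = -35$ ($C{\left(A \right)} = 5 \left(-7\right) = -35$)
$V{\left(g,m \right)} = -2 + \frac{m}{2}$
$\left(V{\left(-99,92 \right)} + C{\left(-31 \right)}\right) \left(1363 + 16799\right) = \left(\left(-2 + \frac{1}{2} \cdot 92\right) - 35\right) \left(1363 + 16799\right) = \left(\left(-2 + 46\right) - 35\right) 18162 = \left(44 - 35\right) 18162 = 9 \cdot 18162 = 163458$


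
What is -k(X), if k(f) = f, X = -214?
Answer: 214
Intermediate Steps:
-k(X) = -1*(-214) = 214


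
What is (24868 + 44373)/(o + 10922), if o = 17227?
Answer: 69241/28149 ≈ 2.4598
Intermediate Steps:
(24868 + 44373)/(o + 10922) = (24868 + 44373)/(17227 + 10922) = 69241/28149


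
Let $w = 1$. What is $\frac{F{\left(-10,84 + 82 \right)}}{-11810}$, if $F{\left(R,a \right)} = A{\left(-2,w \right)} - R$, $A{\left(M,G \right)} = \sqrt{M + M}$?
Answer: $- \frac{1}{1181} - \frac{i}{5905} \approx -0.00084674 - 0.00016935 i$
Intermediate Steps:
$A{\left(M,G \right)} = \sqrt{2} \sqrt{M}$ ($A{\left(M,G \right)} = \sqrt{2 M} = \sqrt{2} \sqrt{M}$)
$F{\left(R,a \right)} = - R + 2 i$ ($F{\left(R,a \right)} = \sqrt{2} \sqrt{-2} - R = \sqrt{2} i \sqrt{2} - R = 2 i - R = - R + 2 i$)
$\frac{F{\left(-10,84 + 82 \right)}}{-11810} = \frac{\left(-1\right) \left(-10\right) + 2 i}{-11810} = \left(10 + 2 i\right) \left(- \frac{1}{11810}\right) = - \frac{1}{1181} - \frac{i}{5905}$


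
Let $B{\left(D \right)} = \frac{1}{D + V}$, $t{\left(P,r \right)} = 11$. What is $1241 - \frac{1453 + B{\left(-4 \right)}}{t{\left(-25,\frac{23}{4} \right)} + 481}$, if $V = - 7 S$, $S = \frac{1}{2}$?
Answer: $\frac{9136787}{7380} \approx 1238.0$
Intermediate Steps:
$S = \frac{1}{2} \approx 0.5$
$V = - \frac{7}{2}$ ($V = \left(-7\right) \frac{1}{2} = - \frac{7}{2} \approx -3.5$)
$B{\left(D \right)} = \frac{1}{- \frac{7}{2} + D}$ ($B{\left(D \right)} = \frac{1}{D - \frac{7}{2}} = \frac{1}{- \frac{7}{2} + D}$)
$1241 - \frac{1453 + B{\left(-4 \right)}}{t{\left(-25,\frac{23}{4} \right)} + 481} = 1241 - \frac{1453 + \frac{2}{-7 + 2 \left(-4\right)}}{11 + 481} = 1241 - \frac{1453 + \frac{2}{-7 - 8}}{492} = 1241 - \left(1453 + \frac{2}{-15}\right) \frac{1}{492} = 1241 - \left(1453 + 2 \left(- \frac{1}{15}\right)\right) \frac{1}{492} = 1241 - \left(1453 - \frac{2}{15}\right) \frac{1}{492} = 1241 - \frac{21793}{15} \cdot \frac{1}{492} = 1241 - \frac{21793}{7380} = \frac{9136787}{7380}$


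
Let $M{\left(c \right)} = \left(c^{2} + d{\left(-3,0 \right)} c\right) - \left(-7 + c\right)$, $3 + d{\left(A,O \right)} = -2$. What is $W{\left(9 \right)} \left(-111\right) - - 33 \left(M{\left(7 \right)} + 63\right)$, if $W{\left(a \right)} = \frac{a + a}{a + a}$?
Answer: $2430$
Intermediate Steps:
$d{\left(A,O \right)} = -5$ ($d{\left(A,O \right)} = -3 - 2 = -5$)
$W{\left(a \right)} = 1$ ($W{\left(a \right)} = \frac{2 a}{2 a} = 2 a \frac{1}{2 a} = 1$)
$M{\left(c \right)} = 7 + c^{2} - 6 c$ ($M{\left(c \right)} = \left(c^{2} - 5 c\right) - \left(-7 + c\right) = 7 + c^{2} - 6 c$)
$W{\left(9 \right)} \left(-111\right) - - 33 \left(M{\left(7 \right)} + 63\right) = 1 \left(-111\right) - - 33 \left(\left(7 + 7^{2} - 42\right) + 63\right) = -111 - - 33 \left(\left(7 + 49 - 42\right) + 63\right) = -111 - - 33 \left(14 + 63\right) = -111 - \left(-33\right) 77 = -111 - -2541 = -111 + 2541 = 2430$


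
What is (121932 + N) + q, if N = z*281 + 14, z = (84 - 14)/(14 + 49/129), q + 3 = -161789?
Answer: -2039340/53 ≈ -38478.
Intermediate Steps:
q = -161792 (q = -3 - 161789 = -161792)
z = 258/53 (z = 70/(14 + 49*(1/129)) = 70/(14 + 49/129) = 70/(1855/129) = 70*(129/1855) = 258/53 ≈ 4.8679)
N = 73240/53 (N = (258/53)*281 + 14 = 72498/53 + 14 = 73240/53 ≈ 1381.9)
(121932 + N) + q = (121932 + 73240/53) - 161792 = 6535636/53 - 161792 = -2039340/53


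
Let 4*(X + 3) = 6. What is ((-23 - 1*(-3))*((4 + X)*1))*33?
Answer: -1650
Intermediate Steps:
X = -3/2 (X = -3 + (¼)*6 = -3 + 3/2 = -3/2 ≈ -1.5000)
((-23 - 1*(-3))*((4 + X)*1))*33 = ((-23 - 1*(-3))*((4 - 3/2)*1))*33 = ((-23 + 3)*((5/2)*1))*33 = -20*5/2*33 = -50*33 = -1650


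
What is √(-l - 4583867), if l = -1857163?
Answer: 4*I*√170419 ≈ 1651.3*I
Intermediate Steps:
√(-l - 4583867) = √(-1*(-1857163) - 4583867) = √(1857163 - 4583867) = √(-2726704) = 4*I*√170419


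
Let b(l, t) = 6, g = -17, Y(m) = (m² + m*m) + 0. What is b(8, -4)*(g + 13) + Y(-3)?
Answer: -6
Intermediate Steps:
Y(m) = 2*m² (Y(m) = (m² + m²) + 0 = 2*m² + 0 = 2*m²)
b(8, -4)*(g + 13) + Y(-3) = 6*(-17 + 13) + 2*(-3)² = 6*(-4) + 2*9 = -24 + 18 = -6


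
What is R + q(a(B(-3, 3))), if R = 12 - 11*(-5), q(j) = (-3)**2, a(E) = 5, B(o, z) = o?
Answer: 76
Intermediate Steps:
q(j) = 9
R = 67 (R = 12 + 55 = 67)
R + q(a(B(-3, 3))) = 67 + 9 = 76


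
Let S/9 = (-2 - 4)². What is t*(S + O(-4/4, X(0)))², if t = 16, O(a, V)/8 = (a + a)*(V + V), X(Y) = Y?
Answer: 1679616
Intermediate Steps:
O(a, V) = 32*V*a (O(a, V) = 8*((a + a)*(V + V)) = 8*((2*a)*(2*V)) = 8*(4*V*a) = 32*V*a)
S = 324 (S = 9*(-2 - 4)² = 9*(-6)² = 9*36 = 324)
t*(S + O(-4/4, X(0)))² = 16*(324 + 32*0*(-4/4))² = 16*(324 + 32*0*(-4*¼))² = 16*(324 + 32*0*(-1))² = 16*(324 + 0)² = 16*324² = 16*104976 = 1679616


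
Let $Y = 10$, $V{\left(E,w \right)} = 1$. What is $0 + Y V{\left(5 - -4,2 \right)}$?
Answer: $10$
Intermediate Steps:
$0 + Y V{\left(5 - -4,2 \right)} = 0 + 10 \cdot 1 = 0 + 10 = 10$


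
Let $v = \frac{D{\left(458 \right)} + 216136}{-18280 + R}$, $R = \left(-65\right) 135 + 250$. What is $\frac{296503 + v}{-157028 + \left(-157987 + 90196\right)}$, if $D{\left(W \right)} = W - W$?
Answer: $- \frac{7947546779}{6026273295} \approx -1.3188$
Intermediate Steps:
$D{\left(W \right)} = 0$
$R = -8525$ ($R = -8775 + 250 = -8525$)
$v = - \frac{216136}{26805}$ ($v = \frac{0 + 216136}{-18280 - 8525} = \frac{216136}{-26805} = 216136 \left(- \frac{1}{26805}\right) = - \frac{216136}{26805} \approx -8.0633$)
$\frac{296503 + v}{-157028 + \left(-157987 + 90196\right)} = \frac{296503 - \frac{216136}{26805}}{-157028 + \left(-157987 + 90196\right)} = \frac{7947546779}{26805 \left(-157028 - 67791\right)} = \frac{7947546779}{26805 \left(-224819\right)} = \frac{7947546779}{26805} \left(- \frac{1}{224819}\right) = - \frac{7947546779}{6026273295}$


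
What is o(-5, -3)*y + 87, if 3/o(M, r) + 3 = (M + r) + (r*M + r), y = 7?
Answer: 108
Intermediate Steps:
o(M, r) = 3/(-3 + M + 2*r + M*r) (o(M, r) = 3/(-3 + ((M + r) + (r*M + r))) = 3/(-3 + ((M + r) + (M*r + r))) = 3/(-3 + ((M + r) + (r + M*r))) = 3/(-3 + (M + 2*r + M*r)) = 3/(-3 + M + 2*r + M*r))
o(-5, -3)*y + 87 = (3/(-3 - 5 + 2*(-3) - 5*(-3)))*7 + 87 = (3/(-3 - 5 - 6 + 15))*7 + 87 = (3/1)*7 + 87 = (3*1)*7 + 87 = 3*7 + 87 = 21 + 87 = 108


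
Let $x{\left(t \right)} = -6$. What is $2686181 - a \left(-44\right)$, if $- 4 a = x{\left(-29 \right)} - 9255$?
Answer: $2788052$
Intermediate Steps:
$a = \frac{9261}{4}$ ($a = - \frac{-6 - 9255}{4} = \left(- \frac{1}{4}\right) \left(-9261\right) = \frac{9261}{4} \approx 2315.3$)
$2686181 - a \left(-44\right) = 2686181 - \frac{9261}{4} \left(-44\right) = 2686181 - -101871 = 2686181 + 101871 = 2788052$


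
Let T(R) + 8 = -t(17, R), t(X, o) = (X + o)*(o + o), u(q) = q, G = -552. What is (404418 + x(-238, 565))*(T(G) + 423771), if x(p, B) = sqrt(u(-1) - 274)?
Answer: -67488062586 - 834385*I*sqrt(11) ≈ -6.7488e+10 - 2.7673e+6*I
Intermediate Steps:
t(X, o) = 2*o*(X + o) (t(X, o) = (X + o)*(2*o) = 2*o*(X + o))
T(R) = -8 - 2*R*(17 + R)
x(p, B) = 5*I*sqrt(11) (x(p, B) = sqrt(-1 - 274) = sqrt(-275) = 5*I*sqrt(11))
(404418 + x(-238, 565))*(T(G) + 423771) = (404418 + 5*I*sqrt(11))*((-8 - 2*(-552)*(17 - 552)) + 423771) = (404418 + 5*I*sqrt(11))*((-8 - 2*(-552)*(-535)) + 423771) = (404418 + 5*I*sqrt(11))*((-8 - 590640) + 423771) = (404418 + 5*I*sqrt(11))*(-590648 + 423771) = (404418 + 5*I*sqrt(11))*(-166877) = -67488062586 - 834385*I*sqrt(11)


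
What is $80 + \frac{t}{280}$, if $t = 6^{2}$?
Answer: $\frac{5609}{70} \approx 80.129$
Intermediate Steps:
$t = 36$
$80 + \frac{t}{280} = 80 + \frac{1}{280} \cdot 36 = 80 + \frac{9}{70} = \frac{5609}{70}$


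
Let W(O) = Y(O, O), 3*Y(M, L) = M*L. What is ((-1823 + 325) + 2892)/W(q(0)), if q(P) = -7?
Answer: 4182/49 ≈ 85.347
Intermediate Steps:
Y(M, L) = L*M/3 (Y(M, L) = (M*L)/3 = (L*M)/3 = L*M/3)
W(O) = O²/3 (W(O) = O*O/3 = O²/3)
((-1823 + 325) + 2892)/W(q(0)) = ((-1823 + 325) + 2892)/(((⅓)*(-7)²)) = (-1498 + 2892)/(((⅓)*49)) = 1394/(49/3) = 1394*(3/49) = 4182/49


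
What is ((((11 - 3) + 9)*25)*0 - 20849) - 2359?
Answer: -23208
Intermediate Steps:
((((11 - 3) + 9)*25)*0 - 20849) - 2359 = (((8 + 9)*25)*0 - 20849) - 2359 = ((17*25)*0 - 20849) - 2359 = (425*0 - 20849) - 2359 = (0 - 20849) - 2359 = -20849 - 2359 = -23208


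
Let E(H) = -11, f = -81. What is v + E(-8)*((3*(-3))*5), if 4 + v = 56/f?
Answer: 39715/81 ≈ 490.31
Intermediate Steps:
v = -380/81 (v = -4 + 56/(-81) = -4 + 56*(-1/81) = -4 - 56/81 = -380/81 ≈ -4.6914)
v + E(-8)*((3*(-3))*5) = -380/81 - 11*3*(-3)*5 = -380/81 - (-99)*5 = -380/81 - 11*(-45) = -380/81 + 495 = 39715/81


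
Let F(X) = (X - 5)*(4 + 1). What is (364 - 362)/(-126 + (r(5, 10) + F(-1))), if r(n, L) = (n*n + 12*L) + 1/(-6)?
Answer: -12/67 ≈ -0.17910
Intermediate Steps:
F(X) = -25 + 5*X (F(X) = (-5 + X)*5 = -25 + 5*X)
r(n, L) = -1/6 + n**2 + 12*L (r(n, L) = (n**2 + 12*L) - 1/6 = -1/6 + n**2 + 12*L)
(364 - 362)/(-126 + (r(5, 10) + F(-1))) = (364 - 362)/(-126 + ((-1/6 + 5**2 + 12*10) + (-25 + 5*(-1)))) = 2/(-126 + ((-1/6 + 25 + 120) + (-25 - 5))) = 2/(-126 + (869/6 - 30)) = 2/(-126 + 689/6) = 2/(-67/6) = 2*(-6/67) = -12/67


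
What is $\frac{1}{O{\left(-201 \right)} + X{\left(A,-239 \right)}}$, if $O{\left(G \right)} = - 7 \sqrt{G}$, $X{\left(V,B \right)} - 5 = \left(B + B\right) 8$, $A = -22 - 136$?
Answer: $\frac{i}{- 3819 i + 7 \sqrt{201}} \approx -0.00026167 + 6.7999 \cdot 10^{-6} i$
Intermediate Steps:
$A = -158$ ($A = -22 - 136 = -158$)
$X{\left(V,B \right)} = 5 + 16 B$ ($X{\left(V,B \right)} = 5 + \left(B + B\right) 8 = 5 + 2 B 8 = 5 + 16 B$)
$\frac{1}{O{\left(-201 \right)} + X{\left(A,-239 \right)}} = \frac{1}{- 7 \sqrt{-201} + \left(5 + 16 \left(-239\right)\right)} = \frac{1}{- 7 i \sqrt{201} + \left(5 - 3824\right)} = \frac{1}{- 7 i \sqrt{201} - 3819} = \frac{1}{-3819 - 7 i \sqrt{201}}$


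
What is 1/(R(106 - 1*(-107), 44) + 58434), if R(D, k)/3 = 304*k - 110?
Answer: 1/98232 ≈ 1.0180e-5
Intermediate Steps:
R(D, k) = -330 + 912*k (R(D, k) = 3*(304*k - 110) = 3*(-110 + 304*k) = -330 + 912*k)
1/(R(106 - 1*(-107), 44) + 58434) = 1/((-330 + 912*44) + 58434) = 1/((-330 + 40128) + 58434) = 1/(39798 + 58434) = 1/98232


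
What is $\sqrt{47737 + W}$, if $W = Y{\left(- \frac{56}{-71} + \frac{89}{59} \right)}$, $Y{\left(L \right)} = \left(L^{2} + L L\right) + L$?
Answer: $\frac{\sqrt{837901072382}}{4189} \approx 218.52$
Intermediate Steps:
$Y{\left(L \right)} = L + 2 L^{2}$ ($Y{\left(L \right)} = \left(L^{2} + L^{2}\right) + L = 2 L^{2} + L = L + 2 L^{2}$)
$W = \frac{225515005}{17547721}$ ($W = \left(- \frac{56}{-71} + \frac{89}{59}\right) \left(1 + 2 \left(- \frac{56}{-71} + \frac{89}{59}\right)\right) = \left(\left(-56\right) \left(- \frac{1}{71}\right) + 89 \cdot \frac{1}{59}\right) \left(1 + 2 \left(\left(-56\right) \left(- \frac{1}{71}\right) + 89 \cdot \frac{1}{59}\right)\right) = \left(\frac{56}{71} + \frac{89}{59}\right) \left(1 + 2 \left(\frac{56}{71} + \frac{89}{59}\right)\right) = \frac{9623 \left(1 + 2 \cdot \frac{9623}{4189}\right)}{4189} = \frac{9623 \left(1 + \frac{19246}{4189}\right)}{4189} = \frac{9623}{4189} \cdot \frac{23435}{4189} = \frac{225515005}{17547721} \approx 12.852$)
$\sqrt{47737 + W} = \sqrt{47737 + \frac{225515005}{17547721}} = \sqrt{\frac{837901072382}{17547721}} = \frac{\sqrt{837901072382}}{4189}$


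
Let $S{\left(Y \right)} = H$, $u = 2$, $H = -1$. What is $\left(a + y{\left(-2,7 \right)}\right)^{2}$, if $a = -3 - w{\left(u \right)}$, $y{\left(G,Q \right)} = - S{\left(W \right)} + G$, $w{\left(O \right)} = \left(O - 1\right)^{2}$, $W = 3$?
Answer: $25$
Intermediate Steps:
$S{\left(Y \right)} = -1$
$w{\left(O \right)} = \left(-1 + O\right)^{2}$
$y{\left(G,Q \right)} = 1 + G$ ($y{\left(G,Q \right)} = \left(-1\right) \left(-1\right) + G = 1 + G$)
$a = -4$ ($a = -3 - \left(-1 + 2\right)^{2} = -3 - 1^{2} = -3 - 1 = -4$)
$\left(a + y{\left(-2,7 \right)}\right)^{2} = \left(-4 + \left(1 - 2\right)\right)^{2} = \left(-4 - 1\right)^{2} = \left(-5\right)^{2} = 25$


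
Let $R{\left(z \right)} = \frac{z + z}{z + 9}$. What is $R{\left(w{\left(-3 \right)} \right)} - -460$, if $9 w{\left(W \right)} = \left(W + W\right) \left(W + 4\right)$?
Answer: $\frac{11496}{25} \approx 459.84$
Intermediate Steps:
$w{\left(W \right)} = \frac{2 W \left(4 + W\right)}{9}$ ($w{\left(W \right)} = \frac{\left(W + W\right) \left(W + 4\right)}{9} = \frac{2 W \left(4 + W\right)}{9}$)
$R{\left(z \right)} = \frac{2 z}{9 + z}$
$R{\left(w{\left(-3 \right)} \right)} - -460 = \frac{2 \cdot \frac{2}{9} \left(-3\right) \left(4 - 3\right)}{9 + \frac{2}{9} \left(-3\right) \left(4 - 3\right)} - -460 = \frac{2 \cdot \frac{2}{9} \left(-3\right) 1}{9 + \frac{2}{9} \left(-3\right) 1} + 460 = 2 \left(- \frac{2}{3}\right) \frac{1}{9 - \frac{2}{3}} + 460 = 2 \left(- \frac{2}{3}\right) \frac{1}{\frac{25}{3}} + 460 = 2 \left(- \frac{2}{3}\right) \frac{3}{25} + 460 = - \frac{4}{25} + 460 = \frac{11496}{25}$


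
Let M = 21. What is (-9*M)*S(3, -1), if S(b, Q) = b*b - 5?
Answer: -756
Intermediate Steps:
S(b, Q) = -5 + b² (S(b, Q) = b² - 5 = -5 + b²)
(-9*M)*S(3, -1) = (-9*21)*(-5 + 3²) = -189*(-5 + 9) = -189*4 = -756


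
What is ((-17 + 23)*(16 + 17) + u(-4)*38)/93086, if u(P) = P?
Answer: 23/46543 ≈ 0.00049417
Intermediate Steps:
((-17 + 23)*(16 + 17) + u(-4)*38)/93086 = ((-17 + 23)*(16 + 17) - 4*38)/93086 = (6*33 - 152)*(1/93086) = (198 - 152)*(1/93086) = 46*(1/93086) = 23/46543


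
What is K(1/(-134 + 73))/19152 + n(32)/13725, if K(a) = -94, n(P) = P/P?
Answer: -23537/4867800 ≈ -0.0048352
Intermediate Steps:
n(P) = 1
K(1/(-134 + 73))/19152 + n(32)/13725 = -94/19152 + 1/13725 = -94*1/19152 + 1*(1/13725) = -47/9576 + 1/13725 = -23537/4867800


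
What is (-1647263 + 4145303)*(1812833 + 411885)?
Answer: 5557434552720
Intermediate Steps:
(-1647263 + 4145303)*(1812833 + 411885) = 2498040*2224718 = 5557434552720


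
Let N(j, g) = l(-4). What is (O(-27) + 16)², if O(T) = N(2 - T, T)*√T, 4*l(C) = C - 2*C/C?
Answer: 781/4 - 144*I*√3 ≈ 195.25 - 249.42*I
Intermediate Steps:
l(C) = -½ + C/4 (l(C) = (C - 2*C/C)/4 = (C - 2*1)/4 = (C - 2)/4 = (-2 + C)/4 = -½ + C/4)
N(j, g) = -3/2 (N(j, g) = -½ + (¼)*(-4) = -½ - 1 = -3/2)
O(T) = -3*√T/2
(O(-27) + 16)² = (-9*I*√3/2 + 16)² = (16 - 9*I*√3/2)²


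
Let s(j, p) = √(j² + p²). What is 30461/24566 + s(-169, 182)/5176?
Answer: 30461/24566 + 13*√365/5176 ≈ 1.2880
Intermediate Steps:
30461/24566 + s(-169, 182)/5176 = 30461/24566 + √((-169)² + 182²)/5176 = 30461*(1/24566) + √(28561 + 33124)*(1/5176) = 30461/24566 + √61685*(1/5176) = 30461/24566 + (13*√365)*(1/5176) = 30461/24566 + 13*√365/5176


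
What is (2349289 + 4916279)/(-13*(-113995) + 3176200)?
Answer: 7265568/4658135 ≈ 1.5598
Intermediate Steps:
(2349289 + 4916279)/(-13*(-113995) + 3176200) = 7265568/(1481935 + 3176200) = 7265568/4658135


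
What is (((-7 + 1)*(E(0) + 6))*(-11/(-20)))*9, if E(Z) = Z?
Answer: -891/5 ≈ -178.20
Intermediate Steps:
(((-7 + 1)*(E(0) + 6))*(-11/(-20)))*9 = (((-7 + 1)*(0 + 6))*(-11/(-20)))*9 = ((-6*6)*(-11*(-1/20)))*9 = -36*11/20*9 = -99/5*9 = -891/5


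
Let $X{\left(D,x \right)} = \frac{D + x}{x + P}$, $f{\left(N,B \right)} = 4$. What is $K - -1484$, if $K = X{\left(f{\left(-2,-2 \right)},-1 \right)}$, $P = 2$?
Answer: $1487$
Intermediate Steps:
$X{\left(D,x \right)} = \frac{D + x}{2 + x}$ ($X{\left(D,x \right)} = \frac{D + x}{x + 2} = \frac{D + x}{2 + x}$)
$K = 3$ ($K = \frac{4 - 1}{2 - 1} = 1^{-1} \cdot 3 = 1 \cdot 3 = 3$)
$K - -1484 = 3 - -1484 = 3 + 1484 = 1487$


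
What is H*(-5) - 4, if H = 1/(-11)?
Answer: -39/11 ≈ -3.5455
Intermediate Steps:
H = -1/11 ≈ -0.090909
H*(-5) - 4 = -1/11*(-5) - 4 = 5/11 - 4 = -39/11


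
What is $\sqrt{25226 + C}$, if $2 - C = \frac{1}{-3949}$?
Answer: $\frac{\sqrt{393420597977}}{3949} \approx 158.83$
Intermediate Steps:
$C = \frac{7899}{3949}$ ($C = 2 - \frac{1}{-3949} = 2 - - \frac{1}{3949} = 2 + \frac{1}{3949} = \frac{7899}{3949} \approx 2.0003$)
$\sqrt{25226 + C} = \sqrt{25226 + \frac{7899}{3949}} = \sqrt{\frac{99625373}{3949}} = \frac{\sqrt{393420597977}}{3949}$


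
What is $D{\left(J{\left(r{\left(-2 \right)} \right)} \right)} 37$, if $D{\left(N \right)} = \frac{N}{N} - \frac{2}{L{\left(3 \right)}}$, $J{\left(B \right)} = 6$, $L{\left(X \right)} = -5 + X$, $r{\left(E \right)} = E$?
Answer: $74$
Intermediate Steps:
$D{\left(N \right)} = 2$ ($D{\left(N \right)} = \frac{N}{N} - \frac{2}{-5 + 3} = 1 - \frac{2}{-2} = 1 - -1 = 1 + 1 = 2$)
$D{\left(J{\left(r{\left(-2 \right)} \right)} \right)} 37 = 2 \cdot 37 = 74$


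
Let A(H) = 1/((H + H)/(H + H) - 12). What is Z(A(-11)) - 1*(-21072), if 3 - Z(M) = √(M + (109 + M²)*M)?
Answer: 21075 - 3*I*√16269/121 ≈ 21075.0 - 3.1624*I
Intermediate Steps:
A(H) = -1/11 (A(H) = 1/((2*H)/((2*H)) - 12) = 1/((2*H)*(1/(2*H)) - 12) = 1/(1 - 12) = 1/(-11) = -1/11)
Z(M) = 3 - √(M + M*(109 + M²)) (Z(M) = 3 - √(M + (109 + M²)*M) = 3 - √(M + M*(109 + M²)))
Z(A(-11)) - 1*(-21072) = (3 - √(-(110 + (-1/11)²)/11)) - 1*(-21072) = (3 - √(-(110 + 1/121)/11)) + 21072 = (3 - √(-1/11*13311/121)) + 21072 = (3 - √(-13311/1331)) + 21072 = (3 - 3*I*√16269/121) + 21072 = 21075 - 3*I*√16269/121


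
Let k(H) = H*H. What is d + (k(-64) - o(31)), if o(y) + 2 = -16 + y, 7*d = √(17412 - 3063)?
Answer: 4083 + √14349/7 ≈ 4100.1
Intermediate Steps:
k(H) = H²
d = √14349/7 (d = √(17412 - 3063)/7 = √14349/7 ≈ 17.112)
o(y) = -18 + y (o(y) = -2 + (-16 + y) = -18 + y)
d + (k(-64) - o(31)) = √14349/7 + ((-64)² - (-18 + 31)) = √14349/7 + (4096 - 1*13) = √14349/7 + (4096 - 13) = √14349/7 + 4083 = 4083 + √14349/7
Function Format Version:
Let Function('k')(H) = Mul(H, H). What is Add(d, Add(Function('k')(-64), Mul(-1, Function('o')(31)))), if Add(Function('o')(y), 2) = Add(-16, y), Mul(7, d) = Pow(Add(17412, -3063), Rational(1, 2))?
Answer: Add(4083, Mul(Rational(1, 7), Pow(14349, Rational(1, 2)))) ≈ 4100.1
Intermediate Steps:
Function('k')(H) = Pow(H, 2)
d = Mul(Rational(1, 7), Pow(14349, Rational(1, 2))) (d = Mul(Rational(1, 7), Pow(Add(17412, -3063), Rational(1, 2))) = Mul(Rational(1, 7), Pow(14349, Rational(1, 2))) ≈ 17.112)
Function('o')(y) = Add(-18, y) (Function('o')(y) = Add(-2, Add(-16, y)) = Add(-18, y))
Add(d, Add(Function('k')(-64), Mul(-1, Function('o')(31)))) = Add(Mul(Rational(1, 7), Pow(14349, Rational(1, 2))), Add(Pow(-64, 2), Mul(-1, Add(-18, 31)))) = Add(Mul(Rational(1, 7), Pow(14349, Rational(1, 2))), Add(4096, Mul(-1, 13))) = Add(Mul(Rational(1, 7), Pow(14349, Rational(1, 2))), Add(4096, -13)) = Add(Mul(Rational(1, 7), Pow(14349, Rational(1, 2))), 4083) = Add(4083, Mul(Rational(1, 7), Pow(14349, Rational(1, 2))))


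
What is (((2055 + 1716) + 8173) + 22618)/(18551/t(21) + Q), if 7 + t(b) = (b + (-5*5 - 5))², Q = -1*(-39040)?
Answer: 2557588/2907511 ≈ 0.87965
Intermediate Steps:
Q = 39040
t(b) = -7 + (-30 + b)² (t(b) = -7 + (b + (-5*5 - 5))² = -7 + (b + (-25 - 5))² = -7 + (b - 30)² = -7 + (-30 + b)²)
(((2055 + 1716) + 8173) + 22618)/(18551/t(21) + Q) = (((2055 + 1716) + 8173) + 22618)/(18551/(-7 + (-30 + 21)²) + 39040) = ((3771 + 8173) + 22618)/(18551/(-7 + (-9)²) + 39040) = (11944 + 22618)/(18551/(-7 + 81) + 39040) = 34562/(18551/74 + 39040) = 34562/(2907511/74) = 34562*(74/2907511) = 2557588/2907511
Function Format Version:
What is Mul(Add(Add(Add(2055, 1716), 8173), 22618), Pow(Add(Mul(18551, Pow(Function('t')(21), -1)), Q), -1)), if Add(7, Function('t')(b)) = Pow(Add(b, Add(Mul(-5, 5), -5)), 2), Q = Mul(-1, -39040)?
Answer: Rational(2557588, 2907511) ≈ 0.87965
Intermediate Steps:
Q = 39040
Function('t')(b) = Add(-7, Pow(Add(-30, b), 2)) (Function('t')(b) = Add(-7, Pow(Add(b, Add(Mul(-5, 5), -5)), 2)) = Add(-7, Pow(Add(b, Add(-25, -5)), 2)) = Add(-7, Pow(Add(b, -30), 2)) = Add(-7, Pow(Add(-30, b), 2)))
Mul(Add(Add(Add(2055, 1716), 8173), 22618), Pow(Add(Mul(18551, Pow(Function('t')(21), -1)), Q), -1)) = Mul(Add(Add(Add(2055, 1716), 8173), 22618), Pow(Add(Mul(18551, Pow(Add(-7, Pow(Add(-30, 21), 2)), -1)), 39040), -1)) = Mul(Add(Add(3771, 8173), 22618), Pow(Add(Mul(18551, Pow(Add(-7, Pow(-9, 2)), -1)), 39040), -1)) = Mul(Add(11944, 22618), Pow(Add(Mul(18551, Pow(Add(-7, 81), -1)), 39040), -1)) = Mul(34562, Pow(Add(Mul(18551, Pow(74, -1)), 39040), -1)) = Mul(34562, Pow(Add(Mul(18551, Rational(1, 74)), 39040), -1)) = Mul(34562, Pow(Add(Rational(18551, 74), 39040), -1)) = Mul(34562, Pow(Rational(2907511, 74), -1)) = Mul(34562, Rational(74, 2907511)) = Rational(2557588, 2907511)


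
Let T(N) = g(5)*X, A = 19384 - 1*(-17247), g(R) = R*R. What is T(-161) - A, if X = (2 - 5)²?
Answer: -36406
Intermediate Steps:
g(R) = R²
A = 36631 (A = 19384 + 17247 = 36631)
X = 9 (X = (-3)² = 9)
T(N) = 225 (T(N) = 5²*9 = 25*9 = 225)
T(-161) - A = 225 - 1*36631 = 225 - 36631 = -36406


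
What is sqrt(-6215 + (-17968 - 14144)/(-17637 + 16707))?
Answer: I*sqrt(148485815)/155 ≈ 78.616*I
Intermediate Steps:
sqrt(-6215 + (-17968 - 14144)/(-17637 + 16707)) = sqrt(-6215 - 32112/(-930)) = sqrt(-6215 - 32112*(-1/930)) = sqrt(-6215 + 5352/155) = sqrt(-957973/155) = I*sqrt(148485815)/155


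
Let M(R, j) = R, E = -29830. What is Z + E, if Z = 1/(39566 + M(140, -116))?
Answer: -1184429979/39706 ≈ -29830.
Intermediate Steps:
Z = 1/39706 (Z = 1/(39566 + 140) = 1/39706 ≈ 2.5185e-5)
Z + E = 1/39706 - 29830 = -1184429979/39706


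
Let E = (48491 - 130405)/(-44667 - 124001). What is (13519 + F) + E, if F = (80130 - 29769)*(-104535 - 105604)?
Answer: -892489573483483/84334 ≈ -1.0583e+10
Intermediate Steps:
F = -10582810179 (F = 50361*(-210139) = -10582810179)
E = 40957/84334 (E = -81914/(-168668) = -81914*(-1/168668) = 40957/84334 ≈ 0.48565)
(13519 + F) + E = (13519 - 10582810179) + 40957/84334 = -10582796660 + 40957/84334 = -892489573483483/84334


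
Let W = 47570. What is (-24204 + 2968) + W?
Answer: 26334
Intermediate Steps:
(-24204 + 2968) + W = (-24204 + 2968) + 47570 = -21236 + 47570 = 26334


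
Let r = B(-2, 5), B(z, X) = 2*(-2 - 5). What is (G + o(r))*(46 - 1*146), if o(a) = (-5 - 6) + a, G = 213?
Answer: -18800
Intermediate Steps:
B(z, X) = -14 (B(z, X) = 2*(-7) = -14)
r = -14
o(a) = -11 + a
(G + o(r))*(46 - 1*146) = (213 + (-11 - 14))*(46 - 1*146) = (213 - 25)*(46 - 146) = 188*(-100) = -18800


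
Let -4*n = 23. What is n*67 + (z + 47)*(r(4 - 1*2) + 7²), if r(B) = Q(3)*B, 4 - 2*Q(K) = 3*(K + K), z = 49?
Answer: 11899/4 ≈ 2974.8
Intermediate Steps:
n = -23/4 (n = -¼*23 = -23/4 ≈ -5.7500)
Q(K) = 2 - 3*K (Q(K) = 2 - 3*(K + K)/2 = 2 - 3*2*K/2 = 2 - 3*K)
r(B) = -7*B (r(B) = (2 - 3*3)*B = (2 - 9)*B = -7*B)
n*67 + (z + 47)*(r(4 - 1*2) + 7²) = -23/4*67 + (49 + 47)*(-7*(4 - 1*2) + 7²) = -1541/4 + 96*(-7*(4 - 2) + 49) = -1541/4 + 96*(-7*2 + 49) = -1541/4 + 96*(-14 + 49) = -1541/4 + 96*35 = -1541/4 + 3360 = 11899/4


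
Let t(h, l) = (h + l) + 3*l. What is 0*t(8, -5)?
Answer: 0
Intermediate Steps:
t(h, l) = h + 4*l
0*t(8, -5) = 0*(8 + 4*(-5)) = 0*(8 - 20) = 0*(-12) = 0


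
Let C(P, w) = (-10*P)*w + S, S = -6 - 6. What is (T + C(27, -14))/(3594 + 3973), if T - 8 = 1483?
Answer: 5259/7567 ≈ 0.69499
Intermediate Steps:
T = 1491 (T = 8 + 1483 = 1491)
S = -12
C(P, w) = -12 - 10*P*w (C(P, w) = (-10*P)*w - 12 = -10*P*w - 12 = -12 - 10*P*w)
(T + C(27, -14))/(3594 + 3973) = (1491 + (-12 - 10*27*(-14)))/(3594 + 3973) = (1491 + (-12 + 3780))/7567 = (1491 + 3768)*(1/7567) = 5259*(1/7567) = 5259/7567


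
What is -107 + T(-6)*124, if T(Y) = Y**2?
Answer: 4357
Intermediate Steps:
-107 + T(-6)*124 = -107 + (-6)**2*124 = -107 + 36*124 = -107 + 4464 = 4357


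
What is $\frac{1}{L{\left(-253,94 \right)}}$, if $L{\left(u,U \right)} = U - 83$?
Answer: $\frac{1}{11} \approx 0.090909$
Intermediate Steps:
$L{\left(u,U \right)} = -83 + U$
$\frac{1}{L{\left(-253,94 \right)}} = \frac{1}{-83 + 94} = \frac{1}{11}$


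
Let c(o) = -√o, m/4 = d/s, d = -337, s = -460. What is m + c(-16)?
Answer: 337/115 - 4*I ≈ 2.9304 - 4.0*I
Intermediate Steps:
m = 337/115 (m = 4*(-337/(-460)) = 4*(-337*(-1/460)) = 4*(337/460) = 337/115 ≈ 2.9304)
m + c(-16) = 337/115 - √(-16) = 337/115 - 4*I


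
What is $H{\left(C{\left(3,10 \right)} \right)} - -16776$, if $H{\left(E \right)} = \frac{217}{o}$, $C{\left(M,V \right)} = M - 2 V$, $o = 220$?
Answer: $\frac{3690937}{220} \approx 16777.0$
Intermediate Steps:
$H{\left(E \right)} = \frac{217}{220}$
$H{\left(C{\left(3,10 \right)} \right)} - -16776 = \frac{217}{220} - -16776 = \frac{217}{220} + 16776 = \frac{3690937}{220}$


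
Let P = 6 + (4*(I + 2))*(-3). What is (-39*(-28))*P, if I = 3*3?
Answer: -137592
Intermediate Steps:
I = 9
P = -126 (P = 6 + (4*(9 + 2))*(-3) = 6 + (4*11)*(-3) = 6 + 44*(-3) = 6 - 132 = -126)
(-39*(-28))*P = -39*(-28)*(-126) = 1092*(-126) = -137592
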